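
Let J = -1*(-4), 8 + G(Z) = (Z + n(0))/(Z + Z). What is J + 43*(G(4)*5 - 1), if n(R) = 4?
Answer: -1544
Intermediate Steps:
G(Z) = -8 + (4 + Z)/(2*Z) (G(Z) = -8 + (Z + 4)/(Z + Z) = -8 + (4 + Z)/((2*Z)) = -8 + (4 + Z)*(1/(2*Z)) = -8 + (4 + Z)/(2*Z))
J = 4
J + 43*(G(4)*5 - 1) = 4 + 43*((-15/2 + 2/4)*5 - 1) = 4 + 43*((-15/2 + 2*(1/4))*5 - 1) = 4 + 43*((-15/2 + 1/2)*5 - 1) = 4 + 43*(-7*5 - 1) = 4 + 43*(-35 - 1) = 4 + 43*(-36) = 4 - 1548 = -1544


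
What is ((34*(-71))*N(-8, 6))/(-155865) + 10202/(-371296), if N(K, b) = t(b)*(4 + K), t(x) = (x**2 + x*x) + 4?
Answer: -137033966053/28936025520 ≈ -4.7358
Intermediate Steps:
t(x) = 4 + 2*x**2 (t(x) = (x**2 + x**2) + 4 = 2*x**2 + 4 = 4 + 2*x**2)
N(K, b) = (4 + K)*(4 + 2*b**2) (N(K, b) = (4 + 2*b**2)*(4 + K) = (4 + K)*(4 + 2*b**2))
((34*(-71))*N(-8, 6))/(-155865) + 10202/(-371296) = ((34*(-71))*(2*(2 + 6**2)*(4 - 8)))/(-155865) + 10202/(-371296) = -4828*(2 + 36)*(-4)*(-1/155865) + 10202*(-1/371296) = -4828*38*(-4)*(-1/155865) - 5101/185648 = -2414*(-304)*(-1/155865) - 5101/185648 = 733856*(-1/155865) - 5101/185648 = -733856/155865 - 5101/185648 = -137033966053/28936025520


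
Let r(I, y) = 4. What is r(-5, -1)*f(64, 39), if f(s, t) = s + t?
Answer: 412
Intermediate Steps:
r(-5, -1)*f(64, 39) = 4*(64 + 39) = 4*103 = 412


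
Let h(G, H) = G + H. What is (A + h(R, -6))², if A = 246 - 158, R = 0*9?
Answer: 6724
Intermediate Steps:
R = 0
A = 88
(A + h(R, -6))² = (88 + (0 - 6))² = (88 - 6)² = 82² = 6724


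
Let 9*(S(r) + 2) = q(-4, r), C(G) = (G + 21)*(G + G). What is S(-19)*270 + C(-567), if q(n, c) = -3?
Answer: 618534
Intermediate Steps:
C(G) = 2*G*(21 + G) (C(G) = (21 + G)*(2*G) = 2*G*(21 + G))
S(r) = -7/3 (S(r) = -2 + (⅑)*(-3) = -2 - ⅓ = -7/3)
S(-19)*270 + C(-567) = -7/3*270 + 2*(-567)*(21 - 567) = -630 + 2*(-567)*(-546) = -630 + 619164 = 618534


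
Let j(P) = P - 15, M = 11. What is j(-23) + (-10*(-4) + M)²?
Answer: 2563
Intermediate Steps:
j(P) = -15 + P
j(-23) + (-10*(-4) + M)² = (-15 - 23) + (-10*(-4) + 11)² = -38 + (40 + 11)² = -38 + 51² = -38 + 2601 = 2563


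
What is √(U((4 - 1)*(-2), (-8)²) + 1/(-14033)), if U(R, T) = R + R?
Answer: I*√2363115101/14033 ≈ 3.4641*I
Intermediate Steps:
U(R, T) = 2*R
√(U((4 - 1)*(-2), (-8)²) + 1/(-14033)) = √(2*((4 - 1)*(-2)) + 1/(-14033)) = √(2*(3*(-2)) - 1/14033) = √(2*(-6) - 1/14033) = √(-12 - 1/14033) = √(-168397/14033) = I*√2363115101/14033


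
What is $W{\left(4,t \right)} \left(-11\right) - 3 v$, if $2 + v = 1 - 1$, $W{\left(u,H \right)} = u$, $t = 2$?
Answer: $-38$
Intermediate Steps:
$v = -2$ ($v = -2 + \left(1 - 1\right) = -2 + 0 = -2$)
$W{\left(4,t \right)} \left(-11\right) - 3 v = 4 \left(-11\right) - -6 = -44 + 6 = -38$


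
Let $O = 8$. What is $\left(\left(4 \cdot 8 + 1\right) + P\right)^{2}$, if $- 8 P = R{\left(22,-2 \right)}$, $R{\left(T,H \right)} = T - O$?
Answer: $\frac{15625}{16} \approx 976.56$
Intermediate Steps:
$R{\left(T,H \right)} = -8 + T$ ($R{\left(T,H \right)} = T - 8 = -8 + T$)
$P = - \frac{7}{4}$ ($P = - \frac{-8 + 22}{8} = \left(- \frac{1}{8}\right) 14 = - \frac{7}{4} \approx -1.75$)
$\left(\left(4 \cdot 8 + 1\right) + P\right)^{2} = \left(\left(4 \cdot 8 + 1\right) - \frac{7}{4}\right)^{2} = \left(\left(32 + 1\right) - \frac{7}{4}\right)^{2} = \left(33 - \frac{7}{4}\right)^{2} = \left(\frac{125}{4}\right)^{2} = \frac{15625}{16}$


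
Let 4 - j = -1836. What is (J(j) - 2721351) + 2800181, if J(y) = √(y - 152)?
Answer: 78830 + 2*√422 ≈ 78871.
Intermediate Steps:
j = 1840 (j = 4 - 1*(-1836) = 4 + 1836 = 1840)
J(y) = √(-152 + y)
(J(j) - 2721351) + 2800181 = (√(-152 + 1840) - 2721351) + 2800181 = (√1688 - 2721351) + 2800181 = (2*√422 - 2721351) + 2800181 = (-2721351 + 2*√422) + 2800181 = 78830 + 2*√422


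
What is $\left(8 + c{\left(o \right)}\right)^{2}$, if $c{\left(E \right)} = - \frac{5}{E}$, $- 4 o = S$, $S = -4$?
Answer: $9$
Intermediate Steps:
$o = 1$ ($o = \left(- \frac{1}{4}\right) \left(-4\right) = 1$)
$\left(8 + c{\left(o \right)}\right)^{2} = \left(8 - \frac{5}{1}\right)^{2} = \left(8 - 5\right)^{2} = 3^{2} = 9$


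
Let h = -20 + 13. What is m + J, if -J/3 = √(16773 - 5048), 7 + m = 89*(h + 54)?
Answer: 4176 - 15*√469 ≈ 3851.2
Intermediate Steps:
h = -7
m = 4176 (m = -7 + 89*(-7 + 54) = -7 + 89*47 = -7 + 4183 = 4176)
J = -15*√469 (J = -3*√(16773 - 5048) = -15*√469 ≈ -324.85)
m + J = 4176 - 15*√469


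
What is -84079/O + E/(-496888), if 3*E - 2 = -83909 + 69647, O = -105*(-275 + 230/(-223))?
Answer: -47376212201/16385325450 ≈ -2.8914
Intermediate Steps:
O = 6463275/223 (O = -105*(-275 + 230*(-1/223)) = -105*(-275 - 230/223) = -105*(-61555/223) = 6463275/223 ≈ 28983.)
E = -14260/3 (E = 2/3 + (-83909 + 69647)/3 = 2/3 + (1/3)*(-14262) = 2/3 - 4754 = -14260/3 ≈ -4753.3)
-84079/O + E/(-496888) = -84079/6463275/223 - 14260/3/(-496888) = -84079*223/6463275 - 14260/3*(-1/496888) = -18749617/6463275 + 3565/372666 = -47376212201/16385325450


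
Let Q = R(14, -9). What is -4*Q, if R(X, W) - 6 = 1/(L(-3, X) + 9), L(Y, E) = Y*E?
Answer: -788/33 ≈ -23.879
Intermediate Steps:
L(Y, E) = E*Y
R(X, W) = 6 + 1/(9 - 3*X) (R(X, W) = 6 + 1/(X*(-3) + 9) = 6 + 1/(-3*X + 9) = 6 + 1/(9 - 3*X))
Q = 197/33 (Q = (55 - 18*14)/(3*(3 - 1*14)) = (55 - 252)/(3*(3 - 14)) = (⅓)*(-197)/(-11) = (⅓)*(-1/11)*(-197) = 197/33 ≈ 5.9697)
-4*Q = -4*197/33 = -788/33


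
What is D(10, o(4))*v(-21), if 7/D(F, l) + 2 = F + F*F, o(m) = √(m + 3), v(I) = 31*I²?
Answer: 10633/12 ≈ 886.08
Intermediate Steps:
o(m) = √(3 + m)
D(F, l) = 7/(-2 + F + F²) (D(F, l) = 7/(-2 + (F + F*F)) = 7/(-2 + (F + F²)) = 7/(-2 + F + F²))
D(10, o(4))*v(-21) = (7/(-2 + 10 + 10²))*(31*(-21)²) = (7/(-2 + 10 + 100))*(31*441) = (7/108)*13671 = 10633/12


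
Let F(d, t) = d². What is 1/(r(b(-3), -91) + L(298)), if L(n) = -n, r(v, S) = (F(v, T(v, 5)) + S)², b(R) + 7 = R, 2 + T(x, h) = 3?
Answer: -1/217 ≈ -0.0046083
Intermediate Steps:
T(x, h) = 1 (T(x, h) = -2 + 3 = 1)
b(R) = -7 + R
r(v, S) = (S + v²)² (r(v, S) = (v² + S)² = (S + v²)²)
1/(r(b(-3), -91) + L(298)) = 1/((-91 + (-7 - 3)²)² - 1*298) = 1/((-91 + (-10)²)² - 298) = 1/((-91 + 100)² - 298) = 1/(9² - 298) = 1/(81 - 298) = 1/(-217) = -1/217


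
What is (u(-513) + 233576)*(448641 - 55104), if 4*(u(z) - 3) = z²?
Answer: 471254654445/4 ≈ 1.1781e+11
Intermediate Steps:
u(z) = 3 + z²/4
(u(-513) + 233576)*(448641 - 55104) = ((3 + (¼)*(-513)²) + 233576)*(448641 - 55104) = ((3 + (¼)*263169) + 233576)*393537 = ((3 + 263169/4) + 233576)*393537 = (263181/4 + 233576)*393537 = (1197485/4)*393537 = 471254654445/4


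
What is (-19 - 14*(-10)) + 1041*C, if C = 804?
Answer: 837085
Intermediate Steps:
(-19 - 14*(-10)) + 1041*C = (-19 - 14*(-10)) + 1041*804 = (-19 + 140) + 836964 = 121 + 836964 = 837085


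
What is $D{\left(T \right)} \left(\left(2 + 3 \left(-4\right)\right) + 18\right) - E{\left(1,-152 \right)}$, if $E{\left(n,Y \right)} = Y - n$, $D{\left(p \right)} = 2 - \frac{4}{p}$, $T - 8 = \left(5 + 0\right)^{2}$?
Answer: $\frac{5545}{33} \approx 168.03$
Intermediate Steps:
$T = 33$ ($T = 8 + \left(5 + 0\right)^{2} = 8 + 5^{2} = 8 + 25 = 33$)
$D{\left(p \right)} = 2 - \frac{4}{p}$
$D{\left(T \right)} \left(\left(2 + 3 \left(-4\right)\right) + 18\right) - E{\left(1,-152 \right)} = \left(2 - \frac{4}{33}\right) \left(\left(2 + 3 \left(-4\right)\right) + 18\right) - \left(-152 - 1\right) = \left(2 - \frac{4}{33}\right) \left(\left(2 - 12\right) + 18\right) - \left(-152 - 1\right) = \left(2 - \frac{4}{33}\right) \left(-10 + 18\right) - -153 = \frac{62}{33} \cdot 8 + 153 = \frac{496}{33} + 153 = \frac{5545}{33}$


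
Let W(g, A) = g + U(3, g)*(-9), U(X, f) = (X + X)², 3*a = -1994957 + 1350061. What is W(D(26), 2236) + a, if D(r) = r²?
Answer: -643840/3 ≈ -2.1461e+5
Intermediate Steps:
a = -644896/3 (a = (-1994957 + 1350061)/3 = (⅓)*(-644896) = -644896/3 ≈ -2.1497e+5)
U(X, f) = 4*X² (U(X, f) = (2*X)² = 4*X²)
W(g, A) = -324 + g (W(g, A) = g + (4*3²)*(-9) = g + (4*9)*(-9) = g + 36*(-9) = g - 324 = -324 + g)
W(D(26), 2236) + a = (-324 + 26²) - 644896/3 = (-324 + 676) - 644896/3 = 352 - 644896/3 = -643840/3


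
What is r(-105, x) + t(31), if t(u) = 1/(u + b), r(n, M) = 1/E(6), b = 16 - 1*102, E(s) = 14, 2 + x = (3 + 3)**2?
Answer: 41/770 ≈ 0.053247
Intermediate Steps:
x = 34 (x = -2 + (3 + 3)**2 = -2 + 6**2 = -2 + 36 = 34)
b = -86 (b = 16 - 102 = -86)
r(n, M) = 1/14
t(u) = 1/(-86 + u) (t(u) = 1/(u - 86) = 1/(-86 + u))
r(-105, x) + t(31) = 1/14 + 1/(-86 + 31) = 1/14 + 1/(-55) = 1/14 - 1/55 = 41/770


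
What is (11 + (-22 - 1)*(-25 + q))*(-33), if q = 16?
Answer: -7194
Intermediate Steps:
(11 + (-22 - 1)*(-25 + q))*(-33) = (11 + (-22 - 1)*(-25 + 16))*(-33) = (11 - 23*(-9))*(-33) = (11 + 207)*(-33) = 218*(-33) = -7194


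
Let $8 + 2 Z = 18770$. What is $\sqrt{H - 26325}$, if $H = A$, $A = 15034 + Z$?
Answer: $i \sqrt{1910} \approx 43.704 i$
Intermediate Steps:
$Z = 9381$ ($Z = -4 + \frac{1}{2} \cdot 18770 = -4 + 9385 = 9381$)
$A = 24415$ ($A = 15034 + 9381 = 24415$)
$H = 24415$
$\sqrt{H - 26325} = \sqrt{24415 - 26325} = \sqrt{-1910} = i \sqrt{1910}$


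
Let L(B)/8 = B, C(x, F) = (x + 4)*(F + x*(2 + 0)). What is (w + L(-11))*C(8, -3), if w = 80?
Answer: -1248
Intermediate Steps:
C(x, F) = (4 + x)*(F + 2*x) (C(x, F) = (4 + x)*(F + x*2) = (4 + x)*(F + 2*x))
L(B) = 8*B
(w + L(-11))*C(8, -3) = (80 + 8*(-11))*(2*8² + 4*(-3) + 8*8 - 3*8) = (80 - 88)*(2*64 - 12 + 64 - 24) = -8*(128 - 12 + 64 - 24) = -8*156 = -1248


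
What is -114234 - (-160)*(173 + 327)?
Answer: -34234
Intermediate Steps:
-114234 - (-160)*(173 + 327) = -114234 - (-160)*500 = -114234 - 1*(-80000) = -114234 + 80000 = -34234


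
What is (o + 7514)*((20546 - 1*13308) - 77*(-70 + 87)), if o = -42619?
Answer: -208137545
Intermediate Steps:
(o + 7514)*((20546 - 1*13308) - 77*(-70 + 87)) = (-42619 + 7514)*((20546 - 1*13308) - 77*(-70 + 87)) = -35105*((20546 - 13308) - 77*17) = -35105*(7238 - 1309) = -35105*5929 = -208137545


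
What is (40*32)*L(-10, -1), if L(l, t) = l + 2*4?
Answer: -2560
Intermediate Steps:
L(l, t) = 8 + l (L(l, t) = l + 8 = 8 + l)
(40*32)*L(-10, -1) = (40*32)*(8 - 10) = 1280*(-2) = -2560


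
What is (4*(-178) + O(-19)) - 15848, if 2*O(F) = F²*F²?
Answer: 97201/2 ≈ 48601.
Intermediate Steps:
O(F) = F⁴/2 (O(F) = (F²*F²)/2 = F⁴/2)
(4*(-178) + O(-19)) - 15848 = (4*(-178) + (½)*(-19)⁴) - 15848 = (-712 + (½)*130321) - 15848 = (-712 + 130321/2) - 15848 = 128897/2 - 15848 = 97201/2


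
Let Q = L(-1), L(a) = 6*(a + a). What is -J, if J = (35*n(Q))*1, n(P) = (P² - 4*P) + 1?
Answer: -6755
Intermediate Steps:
L(a) = 12*a (L(a) = 6*(2*a) = 12*a)
Q = -12 (Q = 12*(-1) = -12)
n(P) = 1 + P² - 4*P
J = 6755 (J = (35*(1 + (-12)² - 4*(-12)))*1 = (35*(1 + 144 + 48))*1 = (35*193)*1 = 6755*1 = 6755)
-J = -1*6755 = -6755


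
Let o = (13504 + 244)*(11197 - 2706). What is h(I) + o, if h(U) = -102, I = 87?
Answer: 116734166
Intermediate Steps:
o = 116734268 (o = 13748*8491 = 116734268)
h(I) + o = -102 + 116734268 = 116734166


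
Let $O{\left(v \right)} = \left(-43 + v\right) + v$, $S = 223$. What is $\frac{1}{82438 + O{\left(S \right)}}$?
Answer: $\frac{1}{82841} \approx 1.2071 \cdot 10^{-5}$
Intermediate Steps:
$O{\left(v \right)} = -43 + 2 v$
$\frac{1}{82438 + O{\left(S \right)}} = \frac{1}{82438 + \left(-43 + 2 \cdot 223\right)} = \frac{1}{82438 + \left(-43 + 446\right)} = \frac{1}{82438 + 403} = \frac{1}{82841}$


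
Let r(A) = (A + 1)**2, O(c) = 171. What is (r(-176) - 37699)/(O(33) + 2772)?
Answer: -262/109 ≈ -2.4037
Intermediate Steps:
r(A) = (1 + A)**2
(r(-176) - 37699)/(O(33) + 2772) = ((1 - 176)**2 - 37699)/(171 + 2772) = ((-175)**2 - 37699)/2943 = (30625 - 37699)*(1/2943) = -7074*1/2943 = -262/109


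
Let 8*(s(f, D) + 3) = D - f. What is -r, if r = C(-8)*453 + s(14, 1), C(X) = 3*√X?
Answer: 37/8 - 2718*I*√2 ≈ 4.625 - 3843.8*I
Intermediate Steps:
s(f, D) = -3 - f/8 + D/8 (s(f, D) = -3 + (D - f)/8 = -3 + (-f/8 + D/8) = -3 - f/8 + D/8)
r = -37/8 + 2718*I*√2 (r = (3*√(-8))*453 + (-3 - ⅛*14 + (⅛)*1) = (3*(2*I*√2))*453 + (-3 - 7/4 + ⅛) = (6*I*√2)*453 - 37/8 = 2718*I*√2 - 37/8 = -37/8 + 2718*I*√2 ≈ -4.625 + 3843.8*I)
-r = -(-37/8 + 2718*I*√2) = 37/8 - 2718*I*√2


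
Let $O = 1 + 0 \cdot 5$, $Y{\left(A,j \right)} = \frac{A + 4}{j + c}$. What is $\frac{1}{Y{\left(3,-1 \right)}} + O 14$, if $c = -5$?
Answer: $\frac{92}{7} \approx 13.143$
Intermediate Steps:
$Y{\left(A,j \right)} = \frac{4 + A}{-5 + j}$ ($Y{\left(A,j \right)} = \frac{A + 4}{j - 5} = \frac{4 + A}{-5 + j}$)
$O = 1$ ($O = 1 + 0 = 1$)
$\frac{1}{Y{\left(3,-1 \right)}} + O 14 = \frac{1}{\frac{1}{-5 - 1} \left(4 + 3\right)} + 1 \cdot 14 = \frac{1}{\frac{1}{-6} \cdot 7} + 14 = \frac{1}{\left(- \frac{1}{6}\right) 7} + 14 = \frac{1}{- \frac{7}{6}} + 14 = - \frac{6}{7} + 14 = \frac{92}{7}$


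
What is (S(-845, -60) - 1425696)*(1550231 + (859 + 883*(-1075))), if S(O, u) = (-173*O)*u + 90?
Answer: -6137040456690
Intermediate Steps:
S(O, u) = 90 - 173*O*u (S(O, u) = -173*O*u + 90 = 90 - 173*O*u)
(S(-845, -60) - 1425696)*(1550231 + (859 + 883*(-1075))) = ((90 - 173*(-845)*(-60)) - 1425696)*(1550231 + (859 + 883*(-1075))) = ((90 - 8771100) - 1425696)*(1550231 + (859 - 949225)) = (-8771010 - 1425696)*(1550231 - 948366) = -10196706*601865 = -6137040456690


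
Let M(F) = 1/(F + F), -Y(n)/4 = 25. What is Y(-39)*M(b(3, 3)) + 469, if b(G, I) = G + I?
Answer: 1382/3 ≈ 460.67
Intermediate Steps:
Y(n) = -100 (Y(n) = -4*25 = -100)
M(F) = 1/(2*F)
Y(-39)*M(b(3, 3)) + 469 = -50/(3 + 3) + 469 = -50/6 + 469 = -100*1/12 + 469 = -25/3 + 469 = 1382/3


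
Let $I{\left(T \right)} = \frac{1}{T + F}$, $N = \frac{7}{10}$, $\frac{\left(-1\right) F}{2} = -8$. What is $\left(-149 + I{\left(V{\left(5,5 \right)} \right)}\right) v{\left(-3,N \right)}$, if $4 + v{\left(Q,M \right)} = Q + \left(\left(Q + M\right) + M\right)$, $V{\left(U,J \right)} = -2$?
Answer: $\frac{17931}{14} \approx 1280.8$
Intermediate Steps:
$F = 16$ ($F = \left(-2\right) \left(-8\right) = 16$)
$N = \frac{7}{10}$ ($N = 7 \cdot \frac{1}{10} = \frac{7}{10} \approx 0.7$)
$I{\left(T \right)} = \frac{1}{16 + T}$ ($I{\left(T \right)} = \frac{1}{T + 16} = \frac{1}{16 + T}$)
$v{\left(Q,M \right)} = -4 + 2 M + 2 Q$ ($v{\left(Q,M \right)} = -4 + \left(Q + \left(\left(Q + M\right) + M\right)\right) = -4 + \left(Q + \left(\left(M + Q\right) + M\right)\right) = -4 + \left(Q + \left(Q + 2 M\right)\right) = -4 + \left(2 M + 2 Q\right) = -4 + 2 M + 2 Q$)
$\left(-149 + I{\left(V{\left(5,5 \right)} \right)}\right) v{\left(-3,N \right)} = \left(-149 + \frac{1}{16 - 2}\right) \left(-4 + 2 \cdot \frac{7}{10} + 2 \left(-3\right)\right) = \left(-149 + \frac{1}{14}\right) \left(-4 + \frac{7}{5} - 6\right) = \left(-149 + \frac{1}{14}\right) \left(- \frac{43}{5}\right) = \left(- \frac{2085}{14}\right) \left(- \frac{43}{5}\right) = \frac{17931}{14}$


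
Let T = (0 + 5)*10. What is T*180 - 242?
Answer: 8758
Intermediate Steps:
T = 50 (T = 5*10 = 50)
T*180 - 242 = 50*180 - 242 = 9000 - 242 = 8758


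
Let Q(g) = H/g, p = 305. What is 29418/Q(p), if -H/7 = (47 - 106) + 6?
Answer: 8972490/371 ≈ 24185.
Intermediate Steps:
H = 371 (H = -7*((47 - 106) + 6) = -7*(-59 + 6) = -7*(-53) = 371)
Q(g) = 371/g
29418/Q(p) = 29418/((371/305)) = 29418/((371*(1/305))) = 29418/(371/305) = 29418*(305/371) = 8972490/371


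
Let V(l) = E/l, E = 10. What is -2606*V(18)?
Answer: -13030/9 ≈ -1447.8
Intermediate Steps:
V(l) = 10/l
-2606*V(18) = -26060/18 = -2606*5/9 = -13030/9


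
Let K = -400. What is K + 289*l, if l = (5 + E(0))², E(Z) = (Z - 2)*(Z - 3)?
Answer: 34569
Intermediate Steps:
E(Z) = (-3 + Z)*(-2 + Z) (E(Z) = (-2 + Z)*(-3 + Z) = (-3 + Z)*(-2 + Z))
l = 121 (l = (5 + (6 + 0² - 5*0))² = (5 + (6 + 0 + 0))² = (5 + 6)² = 11² = 121)
K + 289*l = -400 + 289*121 = -400 + 34969 = 34569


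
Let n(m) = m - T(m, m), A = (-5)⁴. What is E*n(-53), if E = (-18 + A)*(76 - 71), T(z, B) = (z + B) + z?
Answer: 321710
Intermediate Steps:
A = 625
T(z, B) = B + 2*z (T(z, B) = (B + z) + z = B + 2*z)
n(m) = -2*m (n(m) = m - (m + 2*m) = m - 3*m = -2*m)
E = 3035 (E = (-18 + 625)*(76 - 71) = 607*5 = 3035)
E*n(-53) = 3035*(-2*(-53)) = 3035*106 = 321710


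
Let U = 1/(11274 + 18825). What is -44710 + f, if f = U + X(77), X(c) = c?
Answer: -1343408666/30099 ≈ -44633.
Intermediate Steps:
U = 1/30099 ≈ 3.3224e-5
f = 2317624/30099 (f = 1/30099 + 77 = 2317624/30099 ≈ 77.000)
-44710 + f = -44710 + 2317624/30099 = -1343408666/30099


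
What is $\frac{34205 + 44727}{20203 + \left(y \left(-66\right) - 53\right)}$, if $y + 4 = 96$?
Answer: $\frac{39466}{7039} \approx 5.6068$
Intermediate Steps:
$y = 92$ ($y = -4 + 96 = 92$)
$\frac{34205 + 44727}{20203 + \left(y \left(-66\right) - 53\right)} = \frac{34205 + 44727}{20203 + \left(92 \left(-66\right) - 53\right)} = \frac{78932}{20203 - 6125} = \frac{78932}{14078} = 78932 \cdot \frac{1}{14078} = \frac{39466}{7039}$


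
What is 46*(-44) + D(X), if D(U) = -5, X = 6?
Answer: -2029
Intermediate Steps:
46*(-44) + D(X) = 46*(-44) - 5 = -2024 - 5 = -2029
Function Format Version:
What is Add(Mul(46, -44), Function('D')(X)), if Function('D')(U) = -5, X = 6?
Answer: -2029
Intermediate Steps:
Add(Mul(46, -44), Function('D')(X)) = Add(Mul(46, -44), -5) = Add(-2024, -5) = -2029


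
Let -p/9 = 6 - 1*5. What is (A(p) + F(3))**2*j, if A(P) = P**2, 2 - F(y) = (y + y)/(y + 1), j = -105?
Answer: -2789745/4 ≈ -6.9744e+5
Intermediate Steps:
F(y) = 2 - 2*y/(1 + y) (F(y) = 2 - (y + y)/(y + 1) = 2 - 2*y/(1 + y))
p = -9 (p = -9*(6 - 1*5) = -9*(6 - 5) = -9*1 = -9)
(A(p) + F(3))**2*j = ((-9)**2 + 2/(1 + 3))**2*(-105) = (81 + 2/4)**2*(-105) = (81 + 2*(1/4))**2*(-105) = (81 + 1/2)**2*(-105) = (163/2)**2*(-105) = (26569/4)*(-105) = -2789745/4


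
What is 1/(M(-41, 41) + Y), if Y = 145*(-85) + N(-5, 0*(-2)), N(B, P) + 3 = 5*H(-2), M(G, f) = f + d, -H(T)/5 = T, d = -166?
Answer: -1/12403 ≈ -8.0626e-5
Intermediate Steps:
H(T) = -5*T
M(G, f) = -166 + f (M(G, f) = f - 166 = -166 + f)
N(B, P) = 47 (N(B, P) = -3 + 5*(-5*(-2)) = -3 + 5*10 = -3 + 50 = 47)
Y = -12278 (Y = 145*(-85) + 47 = -12325 + 47 = -12278)
1/(M(-41, 41) + Y) = 1/((-166 + 41) - 12278) = 1/(-125 - 12278) = 1/(-12403) = -1/12403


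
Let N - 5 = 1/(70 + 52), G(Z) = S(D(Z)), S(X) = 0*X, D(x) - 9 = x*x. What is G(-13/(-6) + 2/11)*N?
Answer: 0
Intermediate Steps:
D(x) = 9 + x² (D(x) = 9 + x*x = 9 + x²)
S(X) = 0
G(Z) = 0
N = 611/122 (N = 5 + 1/(70 + 52) = 5 + 1/122 = 611/122 ≈ 5.0082)
G(-13/(-6) + 2/11)*N = 0*(611/122) = 0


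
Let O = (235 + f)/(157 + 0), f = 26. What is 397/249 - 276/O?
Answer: -1187339/7221 ≈ -164.43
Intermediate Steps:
O = 261/157 (O = (235 + 26)/(157 + 0) = 261/157 ≈ 1.6624)
397/249 - 276/O = 397/249 - 276/261/157 = 397*(1/249) - 276*157/261 = 397/249 - 14444/87 = -1187339/7221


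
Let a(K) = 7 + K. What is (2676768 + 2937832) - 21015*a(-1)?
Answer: 5488510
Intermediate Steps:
(2676768 + 2937832) - 21015*a(-1) = (2676768 + 2937832) - 21015*(7 - 1) = 5614600 - 21015*6 = 5614600 - 126090 = 5488510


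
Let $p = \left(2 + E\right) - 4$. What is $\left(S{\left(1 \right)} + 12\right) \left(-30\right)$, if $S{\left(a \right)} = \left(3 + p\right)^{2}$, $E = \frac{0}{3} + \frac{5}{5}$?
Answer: $-480$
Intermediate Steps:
$E = 1$ ($E = 0 \cdot \frac{1}{3} + 5 \cdot \frac{1}{5} = 0 + 1 = 1$)
$p = -1$ ($p = \left(2 + 1\right) - 4 = 3 - 4 = -1$)
$S{\left(a \right)} = 4$ ($S{\left(a \right)} = \left(3 - 1\right)^{2} = 2^{2} = 4$)
$\left(S{\left(1 \right)} + 12\right) \left(-30\right) = \left(4 + 12\right) \left(-30\right) = 16 \left(-30\right) = -480$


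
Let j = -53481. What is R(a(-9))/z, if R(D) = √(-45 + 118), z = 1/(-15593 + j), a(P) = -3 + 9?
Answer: -69074*√73 ≈ -5.9017e+5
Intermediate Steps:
a(P) = 6
z = -1/69074 (z = 1/(-15593 - 53481) = 1/(-69074) = -1/69074 ≈ -1.4477e-5)
R(D) = √73
R(a(-9))/z = √73/(-1/69074) = √73*(-69074) = -69074*√73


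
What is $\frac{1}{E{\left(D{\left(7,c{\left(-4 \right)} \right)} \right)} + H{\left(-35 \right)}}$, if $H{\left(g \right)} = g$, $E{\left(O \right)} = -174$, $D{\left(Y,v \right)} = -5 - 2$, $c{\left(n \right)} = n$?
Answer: $- \frac{1}{209} \approx -0.0047847$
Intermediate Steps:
$D{\left(Y,v \right)} = -7$ ($D{\left(Y,v \right)} = -5 - 2 = -7$)
$\frac{1}{E{\left(D{\left(7,c{\left(-4 \right)} \right)} \right)} + H{\left(-35 \right)}} = \frac{1}{-174 - 35} = \frac{1}{-209} = - \frac{1}{209}$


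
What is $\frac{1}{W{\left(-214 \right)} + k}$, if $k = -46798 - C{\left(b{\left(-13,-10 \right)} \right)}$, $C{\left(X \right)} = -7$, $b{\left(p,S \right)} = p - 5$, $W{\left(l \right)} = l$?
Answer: $- \frac{1}{47005} \approx -2.1274 \cdot 10^{-5}$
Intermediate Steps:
$b{\left(p,S \right)} = -5 + p$ ($b{\left(p,S \right)} = p - 5 = -5 + p$)
$k = -46791$ ($k = -46798 - -7 = -46798 + 7 = -46791$)
$\frac{1}{W{\left(-214 \right)} + k} = \frac{1}{-214 - 46791} = \frac{1}{-47005} = - \frac{1}{47005}$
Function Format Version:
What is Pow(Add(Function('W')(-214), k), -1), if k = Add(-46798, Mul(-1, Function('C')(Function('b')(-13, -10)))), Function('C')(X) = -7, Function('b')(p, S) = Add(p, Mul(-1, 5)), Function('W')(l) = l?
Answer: Rational(-1, 47005) ≈ -2.1274e-5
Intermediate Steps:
Function('b')(p, S) = Add(-5, p) (Function('b')(p, S) = Add(p, -5) = Add(-5, p))
k = -46791 (k = Add(-46798, Mul(-1, -7)) = Add(-46798, 7) = -46791)
Pow(Add(Function('W')(-214), k), -1) = Pow(Add(-214, -46791), -1) = Pow(-47005, -1) = Rational(-1, 47005)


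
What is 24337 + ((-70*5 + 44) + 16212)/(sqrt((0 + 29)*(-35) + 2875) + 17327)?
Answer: 7306804433515/300223069 - 31812*sqrt(465)/300223069 ≈ 24338.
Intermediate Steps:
24337 + ((-70*5 + 44) + 16212)/(sqrt((0 + 29)*(-35) + 2875) + 17327) = 24337 + ((-350 + 44) + 16212)/(sqrt(29*(-35) + 2875) + 17327) = 24337 + (-306 + 16212)/(sqrt(-1015 + 2875) + 17327) = 24337 + 15906/(sqrt(1860) + 17327) = 24337 + 15906/(2*sqrt(465) + 17327) = 24337 + 15906/(17327 + 2*sqrt(465))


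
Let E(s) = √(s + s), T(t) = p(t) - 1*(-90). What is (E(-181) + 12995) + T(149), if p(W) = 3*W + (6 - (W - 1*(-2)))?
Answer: 13387 + I*√362 ≈ 13387.0 + 19.026*I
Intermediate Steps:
p(W) = 4 + 2*W (p(W) = 3*W + (6 - (W + 2)) = 3*W + (6 - (2 + W)) = 3*W + (6 + (-2 - W)) = 3*W + (4 - W) = 4 + 2*W)
T(t) = 94 + 2*t (T(t) = (4 + 2*t) - 1*(-90) = (4 + 2*t) + 90 = 94 + 2*t)
E(s) = √2*√s (E(s) = √(2*s) = √2*√s)
(E(-181) + 12995) + T(149) = (√2*√(-181) + 12995) + (94 + 2*149) = (√2*(I*√181) + 12995) + (94 + 298) = (I*√362 + 12995) + 392 = (12995 + I*√362) + 392 = 13387 + I*√362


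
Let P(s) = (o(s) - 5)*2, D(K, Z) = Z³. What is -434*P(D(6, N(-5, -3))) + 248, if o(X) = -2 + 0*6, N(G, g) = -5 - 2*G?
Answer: 6324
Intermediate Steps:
o(X) = -2 (o(X) = -2 + 0 = -2)
P(s) = -14 (P(s) = (-2 - 5)*2 = -7*2 = -14)
-434*P(D(6, N(-5, -3))) + 248 = -(-6076) + 248 = -434*(-14) + 248 = 6076 + 248 = 6324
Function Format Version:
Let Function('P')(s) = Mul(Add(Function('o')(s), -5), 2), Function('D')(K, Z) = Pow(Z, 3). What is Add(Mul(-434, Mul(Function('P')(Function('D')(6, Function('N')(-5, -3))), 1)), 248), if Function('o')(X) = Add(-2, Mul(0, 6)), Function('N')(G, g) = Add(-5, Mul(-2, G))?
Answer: 6324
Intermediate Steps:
Function('o')(X) = -2 (Function('o')(X) = Add(-2, 0) = -2)
Function('P')(s) = -14 (Function('P')(s) = Mul(Add(-2, -5), 2) = Mul(-7, 2) = -14)
Add(Mul(-434, Mul(Function('P')(Function('D')(6, Function('N')(-5, -3))), 1)), 248) = Add(Mul(-434, Mul(-14, 1)), 248) = Add(Mul(-434, -14), 248) = Add(6076, 248) = 6324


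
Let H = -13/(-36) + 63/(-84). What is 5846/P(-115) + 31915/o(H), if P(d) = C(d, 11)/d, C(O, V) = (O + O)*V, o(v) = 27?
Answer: 429986/297 ≈ 1447.8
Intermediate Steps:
H = -7/18 (H = -13*(-1/36) + 63*(-1/84) = 13/36 - 3/4 = -7/18 ≈ -0.38889)
C(O, V) = 2*O*V (C(O, V) = (2*O)*V = 2*O*V)
P(d) = 22 (P(d) = (2*d*11)/d = (22*d)/d = 22)
5846/P(-115) + 31915/o(H) = 5846/22 + 31915/27 = 5846*(1/22) + 31915*(1/27) = 2923/11 + 31915/27 = 429986/297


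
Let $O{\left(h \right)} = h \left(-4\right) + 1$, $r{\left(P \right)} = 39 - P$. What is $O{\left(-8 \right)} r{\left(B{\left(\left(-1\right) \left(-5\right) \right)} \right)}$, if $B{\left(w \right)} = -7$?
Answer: $1518$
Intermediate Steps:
$O{\left(h \right)} = 1 - 4 h$ ($O{\left(h \right)} = - 4 h + 1 = 1 - 4 h$)
$O{\left(-8 \right)} r{\left(B{\left(\left(-1\right) \left(-5\right) \right)} \right)} = \left(1 - -32\right) \left(39 - -7\right) = \left(1 + 32\right) \left(39 + 7\right) = 33 \cdot 46 = 1518$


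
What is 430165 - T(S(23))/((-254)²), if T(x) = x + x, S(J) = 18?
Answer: 6938131276/16129 ≈ 4.3017e+5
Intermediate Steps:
T(x) = 2*x
430165 - T(S(23))/((-254)²) = 430165 - 2*18/((-254)²) = 430165 - 36/64516 = 430165 - 1*9/16129 = 430165 - 9/16129 = 6938131276/16129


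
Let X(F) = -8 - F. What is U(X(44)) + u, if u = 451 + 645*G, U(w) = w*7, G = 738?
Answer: 476097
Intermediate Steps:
U(w) = 7*w
u = 476461 (u = 451 + 645*738 = 451 + 476010 = 476461)
U(X(44)) + u = 7*(-8 - 1*44) + 476461 = 7*(-8 - 44) + 476461 = 7*(-52) + 476461 = -364 + 476461 = 476097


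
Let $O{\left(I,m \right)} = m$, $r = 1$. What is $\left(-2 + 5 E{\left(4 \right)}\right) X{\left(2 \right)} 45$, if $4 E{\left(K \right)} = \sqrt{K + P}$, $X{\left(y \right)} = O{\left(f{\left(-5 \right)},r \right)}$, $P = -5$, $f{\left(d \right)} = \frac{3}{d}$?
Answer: $-90 + \frac{225 i}{4} \approx -90.0 + 56.25 i$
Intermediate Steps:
$X{\left(y \right)} = 1$
$E{\left(K \right)} = \frac{\sqrt{-5 + K}}{4}$ ($E{\left(K \right)} = \frac{\sqrt{K - 5}}{4} = \frac{\sqrt{-5 + K}}{4}$)
$\left(-2 + 5 E{\left(4 \right)}\right) X{\left(2 \right)} 45 = \left(-2 + 5 \frac{\sqrt{-5 + 4}}{4}\right) 1 \cdot 45 = \left(-2 + 5 \frac{\sqrt{-1}}{4}\right) 1 \cdot 45 = \left(-2 + 5 \frac{i}{4}\right) 1 \cdot 45 = \left(-2 + \frac{5 i}{4}\right) 1 \cdot 45 = \left(-2 + \frac{5 i}{4}\right) 45 = -90 + \frac{225 i}{4}$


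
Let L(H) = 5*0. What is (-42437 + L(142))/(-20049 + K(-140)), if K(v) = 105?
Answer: 42437/19944 ≈ 2.1278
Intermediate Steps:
L(H) = 0
(-42437 + L(142))/(-20049 + K(-140)) = (-42437 + 0)/(-20049 + 105) = -42437/(-19944) = -42437*(-1/19944) = 42437/19944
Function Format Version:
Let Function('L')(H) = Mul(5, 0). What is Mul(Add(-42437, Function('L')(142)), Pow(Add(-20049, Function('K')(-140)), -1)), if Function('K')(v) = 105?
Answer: Rational(42437, 19944) ≈ 2.1278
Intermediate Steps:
Function('L')(H) = 0
Mul(Add(-42437, Function('L')(142)), Pow(Add(-20049, Function('K')(-140)), -1)) = Mul(Add(-42437, 0), Pow(Add(-20049, 105), -1)) = Mul(-42437, Pow(-19944, -1)) = Mul(-42437, Rational(-1, 19944)) = Rational(42437, 19944)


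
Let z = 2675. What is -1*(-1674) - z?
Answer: -1001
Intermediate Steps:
-1*(-1674) - z = -1*(-1674) - 1*2675 = 1674 - 2675 = -1001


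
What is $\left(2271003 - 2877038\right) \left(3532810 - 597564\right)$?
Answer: $-1778861809610$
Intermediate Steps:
$\left(2271003 - 2877038\right) \left(3532810 - 597564\right) = \left(2271003 - 2877038\right) 2935246 = \left(-606035\right) 2935246 = -1778861809610$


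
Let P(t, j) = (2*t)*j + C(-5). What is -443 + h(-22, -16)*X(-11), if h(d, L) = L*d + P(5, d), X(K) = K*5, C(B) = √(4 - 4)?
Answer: -7703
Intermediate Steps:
C(B) = 0 (C(B) = √0 = 0)
P(t, j) = 2*j*t (P(t, j) = (2*t)*j + 0 = 2*j*t + 0 = 2*j*t)
X(K) = 5*K
h(d, L) = 10*d + L*d (h(d, L) = L*d + 2*d*5 = L*d + 10*d = 10*d + L*d)
-443 + h(-22, -16)*X(-11) = -443 + (-22*(10 - 16))*(5*(-11)) = -443 - 22*(-6)*(-55) = -443 + 132*(-55) = -443 - 7260 = -7703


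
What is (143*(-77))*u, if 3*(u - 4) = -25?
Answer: 143143/3 ≈ 47714.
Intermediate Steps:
u = -13/3 (u = 4 + (1/3)*(-25) = 4 - 25/3 = -13/3 ≈ -4.3333)
(143*(-77))*u = (143*(-77))*(-13/3) = -11011*(-13/3) = 143143/3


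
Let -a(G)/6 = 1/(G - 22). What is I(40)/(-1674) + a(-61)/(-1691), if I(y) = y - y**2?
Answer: 36490106/39158487 ≈ 0.93186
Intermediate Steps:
a(G) = -6/(-22 + G) (a(G) = -6/(G - 22) = -6/(-22 + G))
I(40)/(-1674) + a(-61)/(-1691) = (40*(1 - 1*40))/(-1674) - 6/(-22 - 61)/(-1691) = (40*(1 - 40))*(-1/1674) - 6/(-83)*(-1/1691) = (40*(-39))*(-1/1674) - 6*(-1/83)*(-1/1691) = -1560*(-1/1674) + (6/83)*(-1/1691) = 260/279 - 6/140353 = 36490106/39158487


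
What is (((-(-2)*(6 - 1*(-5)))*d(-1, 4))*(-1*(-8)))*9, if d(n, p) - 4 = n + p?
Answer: 11088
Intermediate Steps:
d(n, p) = 4 + n + p (d(n, p) = 4 + (n + p) = 4 + n + p)
(((-(-2)*(6 - 1*(-5)))*d(-1, 4))*(-1*(-8)))*9 = (((-(-2)*(6 - 1*(-5)))*(4 - 1 + 4))*(-1*(-8)))*9 = ((-(-2)*(6 + 5)*7)*8)*9 = ((-(-2)*11*7)*8)*9 = ((-2*(-11)*7)*8)*9 = ((22*7)*8)*9 = (154*8)*9 = 1232*9 = 11088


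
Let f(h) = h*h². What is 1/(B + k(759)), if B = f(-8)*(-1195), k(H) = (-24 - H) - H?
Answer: 1/610298 ≈ 1.6385e-6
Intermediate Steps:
f(h) = h³
k(H) = -24 - 2*H
B = 611840 (B = (-8)³*(-1195) = -512*(-1195) = 611840)
1/(B + k(759)) = 1/(611840 + (-24 - 2*759)) = 1/(611840 + (-24 - 1518)) = 1/(611840 - 1542) = 1/610298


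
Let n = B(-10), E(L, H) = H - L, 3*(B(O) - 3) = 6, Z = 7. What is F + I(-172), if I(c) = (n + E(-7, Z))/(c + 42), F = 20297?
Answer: 2638591/130 ≈ 20297.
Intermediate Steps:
B(O) = 5 (B(O) = 3 + (1/3)*6 = 3 + 2 = 5)
n = 5
I(c) = 19/(42 + c) (I(c) = (5 + (7 - 1*(-7)))/(c + 42) = (5 + (7 + 7))/(42 + c) = (5 + 14)/(42 + c) = 19/(42 + c))
F + I(-172) = 20297 + 19/(42 - 172) = 20297 + 19/(-130) = 20297 + 19*(-1/130) = 20297 - 19/130 = 2638591/130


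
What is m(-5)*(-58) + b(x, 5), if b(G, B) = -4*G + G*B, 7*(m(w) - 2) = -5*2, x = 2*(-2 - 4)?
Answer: -316/7 ≈ -45.143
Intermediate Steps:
x = -12 (x = 2*(-6) = -12)
m(w) = 4/7 (m(w) = 2 + (-5*2)/7 = 2 + (1/7)*(-10) = 2 - 10/7 = 4/7)
b(G, B) = -4*G + B*G
m(-5)*(-58) + b(x, 5) = (4/7)*(-58) - 12*(-4 + 5) = -232/7 - 12*1 = -232/7 - 12 = -316/7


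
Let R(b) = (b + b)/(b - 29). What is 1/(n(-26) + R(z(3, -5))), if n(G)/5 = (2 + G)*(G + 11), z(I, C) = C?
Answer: 17/30605 ≈ 0.00055546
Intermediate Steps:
R(b) = 2*b/(-29 + b) (R(b) = (2*b)/(-29 + b) = 2*b/(-29 + b))
n(G) = 5*(2 + G)*(11 + G) (n(G) = 5*((2 + G)*(G + 11)) = 5*((2 + G)*(11 + G)) = 5*(2 + G)*(11 + G))
1/(n(-26) + R(z(3, -5))) = 1/((110 + 5*(-26)**2 + 65*(-26)) + 2*(-5)/(-29 - 5)) = 1/((110 + 5*676 - 1690) + 2*(-5)/(-34)) = 1/((110 + 3380 - 1690) + 2*(-5)*(-1/34)) = 1/(1800 + 5/17) = 1/(30605/17) = 17/30605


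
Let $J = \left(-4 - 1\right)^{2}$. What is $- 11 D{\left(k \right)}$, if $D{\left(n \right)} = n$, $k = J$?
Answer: $-275$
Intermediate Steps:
$J = 25$ ($J = \left(-5\right)^{2} = 25$)
$k = 25$
$- 11 D{\left(k \right)} = \left(-11\right) 25 = -275$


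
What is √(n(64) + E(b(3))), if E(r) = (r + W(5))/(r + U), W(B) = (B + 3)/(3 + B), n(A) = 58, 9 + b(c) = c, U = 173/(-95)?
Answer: 3*√3596863/743 ≈ 7.6576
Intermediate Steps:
U = -173/95 (U = 173*(-1/95) = -173/95 ≈ -1.8211)
b(c) = -9 + c
W(B) = 1 (W(B) = (3 + B)/(3 + B) = 1)
E(r) = (1 + r)/(-173/95 + r) (E(r) = (r + 1)/(r - 173/95) = (1 + r)/(-173/95 + r))
√(n(64) + E(b(3))) = √(58 + 95*(1 + (-9 + 3))/(-173 + 95*(-9 + 3))) = √(58 + 95*(1 - 6)/(-173 + 95*(-6))) = √(58 + 95*(-5)/(-173 - 570)) = √(58 + 95*(-5)/(-743)) = √(58 + 95*(-1/743)*(-5)) = √(58 + 475/743) = √(43569/743) = 3*√3596863/743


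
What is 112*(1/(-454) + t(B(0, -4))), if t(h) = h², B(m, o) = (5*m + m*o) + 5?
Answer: 635544/227 ≈ 2799.8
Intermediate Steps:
B(m, o) = 5 + 5*m + m*o
112*(1/(-454) + t(B(0, -4))) = 112*(1/(-454) + (5 + 5*0 + 0*(-4))²) = 112*(-1/454 + (5 + 0 + 0)²) = 112*(-1/454 + 5²) = 112*(-1/454 + 25) = 112*(11349/454) = 635544/227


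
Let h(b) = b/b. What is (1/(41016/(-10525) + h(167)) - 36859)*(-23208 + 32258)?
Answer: -10171098560700/30491 ≈ -3.3358e+8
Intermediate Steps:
h(b) = 1
(1/(41016/(-10525) + h(167)) - 36859)*(-23208 + 32258) = (1/(41016/(-10525) + 1) - 36859)*(-23208 + 32258) = (1/(41016*(-1/10525) + 1) - 36859)*9050 = (1/(-41016/10525 + 1) - 36859)*9050 = (1/(-30491/10525) - 36859)*9050 = (-10525/30491 - 36859)*9050 = -1123878294/30491*9050 = -10171098560700/30491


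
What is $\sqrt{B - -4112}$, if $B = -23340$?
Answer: $2 i \sqrt{4807} \approx 138.67 i$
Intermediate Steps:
$\sqrt{B - -4112} = \sqrt{-23340 - -4112} = \sqrt{-23340 + \left(4171 - 59\right)} = \sqrt{-23340 + 4112} = \sqrt{-19228} = 2 i \sqrt{4807}$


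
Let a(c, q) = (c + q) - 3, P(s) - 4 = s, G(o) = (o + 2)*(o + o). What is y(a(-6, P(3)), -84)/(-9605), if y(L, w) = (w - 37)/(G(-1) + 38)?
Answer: 121/345780 ≈ 0.00034993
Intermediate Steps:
G(o) = 2*o*(2 + o) (G(o) = (2 + o)*(2*o) = 2*o*(2 + o))
P(s) = 4 + s
a(c, q) = -3 + c + q
y(L, w) = -37/36 + w/36 (y(L, w) = (w - 37)/(2*(-1)*(2 - 1) + 38) = (-37 + w)/(2*(-1)*1 + 38) = (-37 + w)/(-2 + 38) = (-37 + w)/36 = (-37 + w)*(1/36) = -37/36 + w/36)
y(a(-6, P(3)), -84)/(-9605) = (-37/36 + (1/36)*(-84))/(-9605) = (-37/36 - 7/3)*(-1/9605) = -121/36*(-1/9605) = 121/345780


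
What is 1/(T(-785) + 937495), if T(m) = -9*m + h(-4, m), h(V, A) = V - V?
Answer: 1/944560 ≈ 1.0587e-6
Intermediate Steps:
h(V, A) = 0
T(m) = -9*m (T(m) = -9*m + 0 = -9*m)
1/(T(-785) + 937495) = 1/(-9*(-785) + 937495) = 1/(7065 + 937495) = 1/944560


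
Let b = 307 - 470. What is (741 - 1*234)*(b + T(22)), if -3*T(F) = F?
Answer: -86359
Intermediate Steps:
T(F) = -F/3
b = -163
(741 - 1*234)*(b + T(22)) = (741 - 1*234)*(-163 - 1/3*22) = (741 - 234)*(-163 - 22/3) = 507*(-511/3) = -86359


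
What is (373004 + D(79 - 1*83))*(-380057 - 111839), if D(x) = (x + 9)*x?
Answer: -183469337664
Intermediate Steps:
D(x) = x*(9 + x) (D(x) = (9 + x)*x = x*(9 + x))
(373004 + D(79 - 1*83))*(-380057 - 111839) = (373004 + (79 - 1*83)*(9 + (79 - 1*83)))*(-380057 - 111839) = (373004 + (79 - 83)*(9 + (79 - 83)))*(-491896) = (373004 - 4*(9 - 4))*(-491896) = (373004 - 4*5)*(-491896) = (373004 - 20)*(-491896) = 372984*(-491896) = -183469337664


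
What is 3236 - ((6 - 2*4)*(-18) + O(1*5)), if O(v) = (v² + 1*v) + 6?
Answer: 3164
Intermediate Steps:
O(v) = 6 + v + v² (O(v) = (v² + v) + 6 = (v + v²) + 6 = 6 + v + v²)
3236 - ((6 - 2*4)*(-18) + O(1*5)) = 3236 - ((6 - 2*4)*(-18) + (6 + 1*5 + (1*5)²)) = 3236 - ((6 - 8)*(-18) + (6 + 5 + 5²)) = 3236 - (-2*(-18) + (6 + 5 + 25)) = 3236 - (36 + 36) = 3236 - 1*72 = 3236 - 72 = 3164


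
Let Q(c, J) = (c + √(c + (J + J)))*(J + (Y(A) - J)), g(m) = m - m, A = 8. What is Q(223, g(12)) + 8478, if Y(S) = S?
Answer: 10262 + 8*√223 ≈ 10381.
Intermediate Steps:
g(m) = 0
Q(c, J) = 8*c + 8*√(c + 2*J) (Q(c, J) = (c + √(c + (J + J)))*(J + (8 - J)) = (c + √(c + 2*J))*8 = 8*c + 8*√(c + 2*J))
Q(223, g(12)) + 8478 = (8*223 + 8*√(223 + 2*0)) + 8478 = (1784 + 8*√(223 + 0)) + 8478 = (1784 + 8*√223) + 8478 = 10262 + 8*√223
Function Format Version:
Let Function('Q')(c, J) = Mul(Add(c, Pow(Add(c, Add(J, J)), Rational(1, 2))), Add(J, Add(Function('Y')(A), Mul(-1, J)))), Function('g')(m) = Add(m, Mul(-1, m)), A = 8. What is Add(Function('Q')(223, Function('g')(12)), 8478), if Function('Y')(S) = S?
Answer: Add(10262, Mul(8, Pow(223, Rational(1, 2)))) ≈ 10381.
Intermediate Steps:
Function('g')(m) = 0
Function('Q')(c, J) = Add(Mul(8, c), Mul(8, Pow(Add(c, Mul(2, J)), Rational(1, 2)))) (Function('Q')(c, J) = Mul(Add(c, Pow(Add(c, Add(J, J)), Rational(1, 2))), Add(J, Add(8, Mul(-1, J)))) = Mul(Add(c, Pow(Add(c, Mul(2, J)), Rational(1, 2))), 8) = Add(Mul(8, c), Mul(8, Pow(Add(c, Mul(2, J)), Rational(1, 2)))))
Add(Function('Q')(223, Function('g')(12)), 8478) = Add(Add(Mul(8, 223), Mul(8, Pow(Add(223, Mul(2, 0)), Rational(1, 2)))), 8478) = Add(Add(1784, Mul(8, Pow(Add(223, 0), Rational(1, 2)))), 8478) = Add(Add(1784, Mul(8, Pow(223, Rational(1, 2)))), 8478) = Add(10262, Mul(8, Pow(223, Rational(1, 2))))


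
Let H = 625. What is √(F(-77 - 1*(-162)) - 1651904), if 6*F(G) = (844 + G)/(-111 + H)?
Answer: I*√3927837146397/1542 ≈ 1285.3*I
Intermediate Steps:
F(G) = 211/771 + G/3084 (F(G) = ((844 + G)/(-111 + 625))/6 = ((844 + G)/514)/6 = ((844 + G)*(1/514))/6 = (422/257 + G/514)/6 = 211/771 + G/3084)
√(F(-77 - 1*(-162)) - 1651904) = √((211/771 + (-77 - 1*(-162))/3084) - 1651904) = √((211/771 + (-77 + 162)/3084) - 1651904) = √((211/771 + (1/3084)*85) - 1651904) = √((211/771 + 85/3084) - 1651904) = √(929/3084 - 1651904) = √(-5094471007/3084) = I*√3927837146397/1542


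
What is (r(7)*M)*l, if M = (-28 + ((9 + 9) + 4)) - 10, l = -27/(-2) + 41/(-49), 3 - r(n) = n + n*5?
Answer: 387192/49 ≈ 7901.9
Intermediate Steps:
r(n) = 3 - 6*n (r(n) = 3 - (n + n*5) = 3 - (n + 5*n) = 3 - 6*n)
l = 1241/98 (l = -27*(-½) + 41*(-1/49) = 27/2 - 41/49 = 1241/98 ≈ 12.663)
M = -16 (M = (-28 + (18 + 4)) - 10 = (-28 + 22) - 10 = -6 - 10 = -16)
(r(7)*M)*l = ((3 - 6*7)*(-16))*(1241/98) = ((3 - 42)*(-16))*(1241/98) = -39*(-16)*(1241/98) = 624*(1241/98) = 387192/49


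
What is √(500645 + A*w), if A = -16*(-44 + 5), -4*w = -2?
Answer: √500957 ≈ 707.78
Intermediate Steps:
w = ½ (w = -¼*(-2) = ½ ≈ 0.50000)
A = 624 (A = -16*(-39) = 624)
√(500645 + A*w) = √(500645 + 624*(½)) = √(500645 + 312) = √500957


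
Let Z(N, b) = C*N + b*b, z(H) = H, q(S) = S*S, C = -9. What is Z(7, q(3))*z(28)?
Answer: 504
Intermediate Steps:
q(S) = S²
Z(N, b) = b² - 9*N (Z(N, b) = -9*N + b*b = -9*N + b² = b² - 9*N)
Z(7, q(3))*z(28) = ((3²)² - 9*7)*28 = (9² - 63)*28 = (81 - 63)*28 = 18*28 = 504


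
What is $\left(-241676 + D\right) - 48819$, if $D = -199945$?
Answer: $-490440$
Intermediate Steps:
$\left(-241676 + D\right) - 48819 = \left(-241676 - 199945\right) - 48819 = -441621 - 48819 = -490440$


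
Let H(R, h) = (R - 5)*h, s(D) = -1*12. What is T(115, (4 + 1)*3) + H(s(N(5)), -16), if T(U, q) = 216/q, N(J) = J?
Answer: 1432/5 ≈ 286.40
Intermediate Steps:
s(D) = -12
H(R, h) = h*(-5 + R) (H(R, h) = (-5 + R)*h = h*(-5 + R))
T(115, (4 + 1)*3) + H(s(N(5)), -16) = 216/(((4 + 1)*3)) - 16*(-5 - 12) = 216/((5*3)) - 16*(-17) = 216/15 + 272 = 216*(1/15) + 272 = 72/5 + 272 = 1432/5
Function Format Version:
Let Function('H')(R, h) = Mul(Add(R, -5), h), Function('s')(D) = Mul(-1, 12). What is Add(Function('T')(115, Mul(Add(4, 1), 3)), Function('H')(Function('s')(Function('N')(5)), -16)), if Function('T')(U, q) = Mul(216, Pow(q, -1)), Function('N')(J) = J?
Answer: Rational(1432, 5) ≈ 286.40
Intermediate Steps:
Function('s')(D) = -12
Function('H')(R, h) = Mul(h, Add(-5, R)) (Function('H')(R, h) = Mul(Add(-5, R), h) = Mul(h, Add(-5, R)))
Add(Function('T')(115, Mul(Add(4, 1), 3)), Function('H')(Function('s')(Function('N')(5)), -16)) = Add(Mul(216, Pow(Mul(Add(4, 1), 3), -1)), Mul(-16, Add(-5, -12))) = Add(Mul(216, Pow(Mul(5, 3), -1)), Mul(-16, -17)) = Add(Mul(216, Pow(15, -1)), 272) = Add(Mul(216, Rational(1, 15)), 272) = Add(Rational(72, 5), 272) = Rational(1432, 5)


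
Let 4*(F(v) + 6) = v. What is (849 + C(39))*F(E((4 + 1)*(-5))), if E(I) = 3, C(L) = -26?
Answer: -17283/4 ≈ -4320.8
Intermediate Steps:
F(v) = -6 + v/4
(849 + C(39))*F(E((4 + 1)*(-5))) = (849 - 26)*(-6 + (¼)*3) = 823*(-6 + ¾) = 823*(-21/4) = -17283/4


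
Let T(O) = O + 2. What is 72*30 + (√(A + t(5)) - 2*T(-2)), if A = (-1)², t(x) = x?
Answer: 2160 + √6 ≈ 2162.4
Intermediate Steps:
T(O) = 2 + O
A = 1
72*30 + (√(A + t(5)) - 2*T(-2)) = 72*30 + (√(1 + 5) - 2*(2 - 2)) = 2160 + (√6 - 2*0) = 2160 + (√6 + 0) = 2160 + √6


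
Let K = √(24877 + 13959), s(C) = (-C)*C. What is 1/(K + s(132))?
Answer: -4356/75889235 - √9709/151778470 ≈ -5.8049e-5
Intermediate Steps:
s(C) = -C²
K = 2*√9709 (K = √38836 = 2*√9709 ≈ 197.07)
1/(K + s(132)) = 1/(2*√9709 - 1*132²) = 1/(2*√9709 - 1*17424) = 1/(2*√9709 - 17424) = 1/(-17424 + 2*√9709)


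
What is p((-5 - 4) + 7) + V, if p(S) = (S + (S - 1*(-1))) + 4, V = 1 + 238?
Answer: 240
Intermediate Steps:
V = 239
p(S) = 5 + 2*S (p(S) = (S + (S + 1)) + 4 = (S + (1 + S)) + 4 = (1 + 2*S) + 4 = 5 + 2*S)
p((-5 - 4) + 7) + V = (5 + 2*((-5 - 4) + 7)) + 239 = (5 + 2*(-9 + 7)) + 239 = (5 + 2*(-2)) + 239 = (5 - 4) + 239 = 1 + 239 = 240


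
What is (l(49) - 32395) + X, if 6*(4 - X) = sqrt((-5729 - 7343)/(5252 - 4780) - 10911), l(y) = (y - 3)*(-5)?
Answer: -32621 - I*sqrt(38077597)/354 ≈ -32621.0 - 17.431*I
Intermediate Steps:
l(y) = 15 - 5*y (l(y) = (-3 + y)*(-5) = 15 - 5*y)
X = 4 - I*sqrt(38077597)/354 (X = 4 - sqrt((-5729 - 7343)/(5252 - 4780) - 10911)/6 = 4 - sqrt(-13072/472 - 10911)/6 = 4 - sqrt(-13072*1/472 - 10911)/6 = 4 - sqrt(-1634/59 - 10911)/6 = 4 - I*sqrt(38077597)/354 ≈ 4.0 - 17.431*I)
(l(49) - 32395) + X = ((15 - 5*49) - 32395) + (4 - I*sqrt(38077597)/354) = ((15 - 245) - 32395) + (4 - I*sqrt(38077597)/354) = (-230 - 32395) + (4 - I*sqrt(38077597)/354) = -32625 + (4 - I*sqrt(38077597)/354) = -32621 - I*sqrt(38077597)/354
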